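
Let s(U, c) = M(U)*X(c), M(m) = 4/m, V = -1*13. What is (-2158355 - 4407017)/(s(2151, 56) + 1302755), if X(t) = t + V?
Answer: -14122115172/2802226177 ≈ -5.0396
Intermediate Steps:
V = -13
X(t) = -13 + t (X(t) = t - 13 = -13 + t)
s(U, c) = 4*(-13 + c)/U (s(U, c) = (4/U)*(-13 + c) = 4*(-13 + c)/U)
(-2158355 - 4407017)/(s(2151, 56) + 1302755) = (-2158355 - 4407017)/(4*(-13 + 56)/2151 + 1302755) = -6565372/(4*(1/2151)*43 + 1302755) = -6565372/(172/2151 + 1302755) = -6565372/2802226177/2151 = -6565372*2151/2802226177 = -14122115172/2802226177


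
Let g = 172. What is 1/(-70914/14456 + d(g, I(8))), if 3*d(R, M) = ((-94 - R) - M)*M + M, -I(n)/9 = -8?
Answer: -7228/58495521 ≈ -0.00012357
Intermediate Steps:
I(n) = 72 (I(n) = -9*(-8) = 72)
d(R, M) = M/3 + M*(-94 - M - R)/3 (d(R, M) = (((-94 - R) - M)*M + M)/3 = ((-94 - M - R)*M + M)/3 = (M*(-94 - M - R) + M)/3 = (M + M*(-94 - M - R))/3 = M/3 + M*(-94 - M - R)/3)
1/(-70914/14456 + d(g, I(8))) = 1/(-70914/14456 - ⅓*72*(93 + 72 + 172)) = 1/(-70914*1/14456 - ⅓*72*337) = 1/(-35457/7228 - 8088) = 1/(-58495521/7228) = -7228/58495521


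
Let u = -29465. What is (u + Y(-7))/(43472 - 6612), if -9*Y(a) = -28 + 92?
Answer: -265249/331740 ≈ -0.79957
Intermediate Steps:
Y(a) = -64/9 (Y(a) = -(-28 + 92)/9 = -⅑*64 = -64/9)
(u + Y(-7))/(43472 - 6612) = (-29465 - 64/9)/(43472 - 6612) = -265249/9/36860 = -265249/9*1/36860 = -265249/331740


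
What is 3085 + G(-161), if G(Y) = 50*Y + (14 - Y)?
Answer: -4790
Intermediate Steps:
G(Y) = 14 + 49*Y
3085 + G(-161) = 3085 + (14 + 49*(-161)) = 3085 + (14 - 7889) = 3085 - 7875 = -4790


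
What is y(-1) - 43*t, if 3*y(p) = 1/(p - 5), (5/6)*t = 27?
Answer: -125393/90 ≈ -1393.3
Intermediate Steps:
t = 162/5 (t = (6/5)*27 = 162/5 ≈ 32.400)
y(p) = 1/(3*(-5 + p)) (y(p) = 1/(3*(p - 5)) = 1/(3*(-5 + p)))
y(-1) - 43*t = 1/(3*(-5 - 1)) - 43*162/5 = (⅓)/(-6) - 6966/5 = (⅓)*(-⅙) - 6966/5 = -1/18 - 6966/5 = -125393/90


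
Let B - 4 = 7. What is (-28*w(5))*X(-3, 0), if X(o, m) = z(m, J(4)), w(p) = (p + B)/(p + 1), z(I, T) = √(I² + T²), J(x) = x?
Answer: -896/3 ≈ -298.67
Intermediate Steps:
B = 11 (B = 4 + 7 = 11)
w(p) = (11 + p)/(1 + p) (w(p) = (p + 11)/(p + 1) = (11 + p)/(1 + p))
X(o, m) = √(16 + m²) (X(o, m) = √(m² + 4²) = √(m² + 16) = √(16 + m²))
(-28*w(5))*X(-3, 0) = (-28*(11 + 5)/(1 + 5))*√(16 + 0²) = (-28*16/6)*√(16 + 0) = (-14*16/3)*√16 = -28*8/3*4 = -224/3*4 = -896/3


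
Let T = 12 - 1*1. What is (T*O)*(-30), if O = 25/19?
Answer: -8250/19 ≈ -434.21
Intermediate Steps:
O = 25/19 (O = 25*(1/19) = 25/19 ≈ 1.3158)
T = 11 (T = 12 - 1 = 11)
(T*O)*(-30) = (11*(25/19))*(-30) = (275/19)*(-30) = -8250/19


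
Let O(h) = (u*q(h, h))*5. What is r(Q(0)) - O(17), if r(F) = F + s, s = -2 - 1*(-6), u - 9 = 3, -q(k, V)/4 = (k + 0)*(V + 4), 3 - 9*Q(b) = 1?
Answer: 771158/9 ≈ 85684.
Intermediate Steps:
Q(b) = 2/9 (Q(b) = ⅓ - ⅑*1 = ⅓ - ⅑ = 2/9)
q(k, V) = -4*k*(4 + V) (q(k, V) = -4*(k + 0)*(V + 4) = -4*k*(4 + V))
u = 12 (u = 9 + 3 = 12)
s = 4 (s = -2 + 6 = 4)
O(h) = -240*h*(4 + h) (O(h) = (12*(-4*h*(4 + h)))*5 = -48*h*(4 + h)*5 = -240*h*(4 + h))
r(F) = 4 + F (r(F) = F + 4 = 4 + F)
r(Q(0)) - O(17) = (4 + 2/9) - (-240)*17*(4 + 17) = 38/9 - (-240)*17*21 = 38/9 - 1*(-85680) = 38/9 + 85680 = 771158/9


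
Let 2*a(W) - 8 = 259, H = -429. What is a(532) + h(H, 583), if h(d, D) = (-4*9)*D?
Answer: -41709/2 ≈ -20855.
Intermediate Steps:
h(d, D) = -36*D
a(W) = 267/2 (a(W) = 4 + (1/2)*259 = 4 + 259/2 = 267/2)
a(532) + h(H, 583) = 267/2 - 36*583 = 267/2 - 20988 = -41709/2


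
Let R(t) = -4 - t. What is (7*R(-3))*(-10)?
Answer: 70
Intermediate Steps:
(7*R(-3))*(-10) = (7*(-4 - 1*(-3)))*(-10) = (7*(-4 + 3))*(-10) = (7*(-1))*(-10) = -7*(-10) = 70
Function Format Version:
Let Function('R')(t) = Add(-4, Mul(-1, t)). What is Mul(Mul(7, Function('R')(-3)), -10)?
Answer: 70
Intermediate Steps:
Mul(Mul(7, Function('R')(-3)), -10) = Mul(Mul(7, Add(-4, Mul(-1, -3))), -10) = Mul(Mul(7, Add(-4, 3)), -10) = Mul(Mul(7, -1), -10) = Mul(-7, -10) = 70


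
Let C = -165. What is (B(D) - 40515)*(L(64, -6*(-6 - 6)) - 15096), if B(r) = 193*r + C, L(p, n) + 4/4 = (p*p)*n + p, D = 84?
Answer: -6848079372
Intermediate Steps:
L(p, n) = -1 + p + n*p² (L(p, n) = -1 + ((p*p)*n + p) = -1 + (p²*n + p) = -1 + (n*p² + p) = -1 + (p + n*p²) = -1 + p + n*p²)
B(r) = -165 + 193*r (B(r) = 193*r - 165 = -165 + 193*r)
(B(D) - 40515)*(L(64, -6*(-6 - 6)) - 15096) = ((-165 + 193*84) - 40515)*((-1 + 64 - 6*(-6 - 6)*64²) - 15096) = ((-165 + 16212) - 40515)*((-1 + 64 - 6*(-12)*4096) - 15096) = (16047 - 40515)*((-1 + 64 + 72*4096) - 15096) = -24468*((-1 + 64 + 294912) - 15096) = -24468*(294975 - 15096) = -24468*279879 = -6848079372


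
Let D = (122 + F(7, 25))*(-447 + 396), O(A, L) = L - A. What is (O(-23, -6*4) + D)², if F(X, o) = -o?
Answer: 24482704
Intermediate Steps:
D = -4947 (D = (122 - 1*25)*(-447 + 396) = (122 - 25)*(-51) = 97*(-51) = -4947)
(O(-23, -6*4) + D)² = ((-6*4 - 1*(-23)) - 4947)² = ((-24 + 23) - 4947)² = (-1 - 4947)² = (-4948)² = 24482704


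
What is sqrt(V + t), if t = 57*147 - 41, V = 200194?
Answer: 2*sqrt(52133) ≈ 456.65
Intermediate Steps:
t = 8338 (t = 8379 - 41 = 8338)
sqrt(V + t) = sqrt(200194 + 8338) = sqrt(208532) = 2*sqrt(52133)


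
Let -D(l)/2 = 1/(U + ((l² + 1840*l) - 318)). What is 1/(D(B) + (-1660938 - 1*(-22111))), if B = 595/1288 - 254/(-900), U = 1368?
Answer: -4147513578481/6797057238709201787 ≈ -6.1019e-7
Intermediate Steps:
B = 30809/41400 (B = 595*(1/1288) - 254*(-1/900) = 85/184 + 127/450 = 30809/41400 ≈ 0.74418)
D(l) = -2/(1050 + l² + 1840*l) (D(l) = -2/(1368 + ((l² + 1840*l) - 318)) = -2/(1368 + (-318 + l² + 1840*l)) = -2/(1050 + l² + 1840*l))
1/(D(B) + (-1660938 - 1*(-22111))) = 1/(-2/(1050 + (30809/41400)² + 1840*(30809/41400)) + (-1660938 - 1*(-22111))) = 1/(-2/(1050 + 949194481/1713960000 + 61618/45) + (-1660938 + 22111)) = 1/(-2/4147513578481/1713960000 - 1638827) = 1/(-2*1713960000/4147513578481 - 1638827) = 1/(-3427920000/4147513578481 - 1638827) = 1/(-6797057238709201787/4147513578481) = -4147513578481/6797057238709201787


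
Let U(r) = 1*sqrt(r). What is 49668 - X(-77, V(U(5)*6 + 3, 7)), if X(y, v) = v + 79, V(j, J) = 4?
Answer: 49585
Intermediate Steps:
U(r) = sqrt(r)
X(y, v) = 79 + v
49668 - X(-77, V(U(5)*6 + 3, 7)) = 49668 - (79 + 4) = 49668 - 1*83 = 49668 - 83 = 49585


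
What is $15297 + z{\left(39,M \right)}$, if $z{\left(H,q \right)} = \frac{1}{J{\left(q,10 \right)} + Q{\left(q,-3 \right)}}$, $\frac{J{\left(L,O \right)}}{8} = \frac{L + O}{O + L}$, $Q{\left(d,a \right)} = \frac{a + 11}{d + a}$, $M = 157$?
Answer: $\frac{9484217}{620} \approx 15297.0$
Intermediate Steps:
$Q{\left(d,a \right)} = \frac{11 + a}{a + d}$
$J{\left(L,O \right)} = 8$ ($J{\left(L,O \right)} = 8 \frac{L + O}{O + L} = 8 \frac{L + O}{L + O} = 8 \cdot 1 = 8$)
$z{\left(H,q \right)} = \frac{1}{8 + \frac{8}{-3 + q}}$ ($z{\left(H,q \right)} = \frac{1}{8 + \frac{11 - 3}{-3 + q}} = \frac{1}{8 + \frac{1}{-3 + q} 8} = \frac{1}{8 + \frac{8}{-3 + q}}$)
$15297 + z{\left(39,M \right)} = 15297 + \frac{-3 + 157}{8 \left(-2 + 157\right)} = 15297 + \frac{1}{8} \cdot \frac{1}{155} \cdot 154 = 15297 + \frac{77}{620} = \frac{9484217}{620}$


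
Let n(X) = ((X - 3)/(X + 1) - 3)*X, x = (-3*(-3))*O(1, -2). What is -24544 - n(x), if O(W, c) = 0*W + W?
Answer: -122612/5 ≈ -24522.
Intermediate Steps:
O(W, c) = W (O(W, c) = 0 + W = W)
x = 9 (x = -3*(-3)*1 = 9*1 = 9)
n(X) = X*(-3 + (-3 + X)/(1 + X)) (n(X) = ((-3 + X)/(1 + X) - 3)*X = (-3 + (-3 + X)/(1 + X))*X = X*(-3 + (-3 + X)/(1 + X)))
-24544 - n(x) = -24544 - (-2)*9*(3 + 9)/(1 + 9) = -24544 - (-2)*9*12/10 = -24544 - 1*(-108/5) = -24544 + 108/5 = -122612/5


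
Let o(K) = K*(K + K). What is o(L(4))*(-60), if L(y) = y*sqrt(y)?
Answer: -7680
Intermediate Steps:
L(y) = y**(3/2)
o(K) = 2*K**2 (o(K) = K*(2*K) = 2*K**2)
o(L(4))*(-60) = (2*(4**(3/2))**2)*(-60) = (2*8**2)*(-60) = (2*64)*(-60) = 128*(-60) = -7680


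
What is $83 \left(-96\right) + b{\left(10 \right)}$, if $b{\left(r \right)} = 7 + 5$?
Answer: $-7956$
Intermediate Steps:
$b{\left(r \right)} = 12$
$83 \left(-96\right) + b{\left(10 \right)} = 83 \left(-96\right) + 12 = -7968 + 12 = -7956$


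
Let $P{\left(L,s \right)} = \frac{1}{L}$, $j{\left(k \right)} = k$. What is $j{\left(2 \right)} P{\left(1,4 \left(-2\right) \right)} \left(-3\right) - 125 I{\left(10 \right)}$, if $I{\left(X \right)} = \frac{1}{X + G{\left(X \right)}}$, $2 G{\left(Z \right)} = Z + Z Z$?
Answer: $- \frac{103}{13} \approx -7.9231$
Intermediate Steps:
$G{\left(Z \right)} = \frac{Z}{2} + \frac{Z^{2}}{2}$ ($G{\left(Z \right)} = \frac{Z + Z Z}{2} = \frac{Z + Z^{2}}{2} = \frac{Z}{2} + \frac{Z^{2}}{2}$)
$I{\left(X \right)} = \frac{1}{X + \frac{X \left(1 + X\right)}{2}}$
$j{\left(2 \right)} P{\left(1,4 \left(-2\right) \right)} \left(-3\right) - 125 I{\left(10 \right)} = \frac{2}{1} \left(-3\right) - 125 \frac{2}{10 \left(3 + 10\right)} = 2 \cdot 1 \left(-3\right) - 125 \cdot 2 \cdot \frac{1}{10} \cdot \frac{1}{13} = 2 \left(-3\right) - 125 \cdot 2 \cdot \frac{1}{10} \cdot \frac{1}{13} = -6 - \frac{25}{13} = - \frac{103}{13}$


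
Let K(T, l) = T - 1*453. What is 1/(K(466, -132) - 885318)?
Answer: -1/885305 ≈ -1.1296e-6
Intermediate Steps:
K(T, l) = -453 + T (K(T, l) = T - 453 = -453 + T)
1/(K(466, -132) - 885318) = 1/((-453 + 466) - 885318) = 1/(13 - 885318) = 1/(-885305) = -1/885305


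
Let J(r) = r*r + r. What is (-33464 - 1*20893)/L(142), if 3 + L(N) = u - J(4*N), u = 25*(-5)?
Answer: 54357/323320 ≈ 0.16812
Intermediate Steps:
u = -125
J(r) = r + r² (J(r) = r² + r = r + r²)
L(N) = -128 - 4*N*(1 + 4*N) (L(N) = -3 + (-125 - 4*N*(1 + 4*N)) = -128 - 4*N*(1 + 4*N))
(-33464 - 1*20893)/L(142) = (-33464 - 1*20893)/(-128 - 4*142*(1 + 4*142)) = (-33464 - 20893)/(-128 - 4*142*(1 + 568)) = -54357/(-128 - 4*142*569) = -54357/(-128 - 323192) = -54357/(-323320) = -54357*(-1/323320) = 54357/323320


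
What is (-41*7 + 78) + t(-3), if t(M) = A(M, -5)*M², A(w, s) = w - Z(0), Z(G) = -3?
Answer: -209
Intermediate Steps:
A(w, s) = 3 + w (A(w, s) = w - 1*(-3) = w + 3 = 3 + w)
t(M) = M²*(3 + M) (t(M) = (3 + M)*M² = M²*(3 + M))
(-41*7 + 78) + t(-3) = (-41*7 + 78) + (-3)²*(3 - 3) = (-287 + 78) + 9*0 = -209 + 0 = -209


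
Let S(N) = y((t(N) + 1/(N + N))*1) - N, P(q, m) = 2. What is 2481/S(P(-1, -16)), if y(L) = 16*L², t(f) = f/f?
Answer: 2481/23 ≈ 107.87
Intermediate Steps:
t(f) = 1
S(N) = -N + 16*(1 + 1/(2*N))² (S(N) = 16*((1 + 1/(N + N))*1)² - N = 16*((1 + 1/(2*N))*1)² - N = 16*(1 + 1/(2*N))² - N = -N + 16*(1 + 1/(2*N))²)
2481/S(P(-1, -16)) = 2481/(-1*2 + 4*(1 + 2*2)²/2²) = 2481/(-2 + 4*(¼)*(1 + 4)²) = 2481/(-2 + 4*(¼)*5²) = 2481/(-2 + 4*(¼)*25) = 2481/(-2 + 25) = 2481/23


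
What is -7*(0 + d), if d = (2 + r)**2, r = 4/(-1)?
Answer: -28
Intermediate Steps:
r = -4 (r = 4*(-1) = -4)
d = 4 (d = (2 - 4)**2 = (-2)**2 = 4)
-7*(0 + d) = -7*(0 + 4) = -7*4 = -28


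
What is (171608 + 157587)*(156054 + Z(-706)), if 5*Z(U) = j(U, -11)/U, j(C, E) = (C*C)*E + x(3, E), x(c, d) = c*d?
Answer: 36629754728711/706 ≈ 5.1883e+10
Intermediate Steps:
j(C, E) = 3*E + E*C² (j(C, E) = (C*C)*E + 3*E = C²*E + 3*E = E*C² + 3*E = 3*E + E*C²)
Z(U) = (-33 - 11*U²)/(5*U) (Z(U) = ((-11*(3 + U²))/U)/5 = ((-33 - 11*U²)/U)/5 = (-33 - 11*U²)/(5*U))
(171608 + 157587)*(156054 + Z(-706)) = (171608 + 157587)*(156054 + (11/5)*(-3 - 1*(-706)²)/(-706)) = 329195*(156054 + (11/5)*(-1/706)*(-3 - 1*498436)) = 329195*(156054 + (11/5)*(-1/706)*(-3 - 498436)) = 329195*(156054 + (11/5)*(-1/706)*(-498439)) = 329195*(156054 + 5482829/3530) = 329195*(556353449/3530) = 36629754728711/706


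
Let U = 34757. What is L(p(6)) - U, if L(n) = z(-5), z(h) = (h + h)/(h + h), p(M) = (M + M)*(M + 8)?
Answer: -34756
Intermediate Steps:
p(M) = 2*M*(8 + M) (p(M) = (2*M)*(8 + M) = 2*M*(8 + M))
z(h) = 1 (z(h) = (2*h)/((2*h)) = (2*h)*(1/(2*h)) = 1)
L(n) = 1
L(p(6)) - U = 1 - 1*34757 = 1 - 34757 = -34756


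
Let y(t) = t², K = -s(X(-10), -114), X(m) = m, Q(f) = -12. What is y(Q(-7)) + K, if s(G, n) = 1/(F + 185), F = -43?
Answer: 20447/142 ≈ 143.99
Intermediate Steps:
s(G, n) = 1/142 (s(G, n) = 1/(-43 + 185) = 1/142)
K = -1/142 (K = -1*1/142 = -1/142 ≈ -0.0070423)
y(Q(-7)) + K = (-12)² - 1/142 = 144 - 1/142 = 20447/142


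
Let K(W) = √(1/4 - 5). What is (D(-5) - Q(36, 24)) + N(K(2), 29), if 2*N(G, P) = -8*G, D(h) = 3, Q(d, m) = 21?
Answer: -18 - 2*I*√19 ≈ -18.0 - 8.7178*I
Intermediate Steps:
K(W) = I*√19/2 (K(W) = √(¼ - 5) = √(-19/4) = I*√19/2)
N(G, P) = -4*G (N(G, P) = (-8*G)/2 = -4*G)
(D(-5) - Q(36, 24)) + N(K(2), 29) = (3 - 1*21) - 2*I*√19 = (3 - 21) - 2*I*√19 = -18 - 2*I*√19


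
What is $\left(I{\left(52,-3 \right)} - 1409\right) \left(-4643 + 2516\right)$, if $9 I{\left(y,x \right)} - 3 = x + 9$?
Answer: $2994816$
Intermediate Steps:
$I{\left(y,x \right)} = \frac{4}{3} + \frac{x}{9}$ ($I{\left(y,x \right)} = \frac{1}{3} + \frac{x + 9}{9} = \frac{1}{3} + \frac{9 + x}{9} = \frac{1}{3} + \left(1 + \frac{x}{9}\right) = \frac{4}{3} + \frac{x}{9}$)
$\left(I{\left(52,-3 \right)} - 1409\right) \left(-4643 + 2516\right) = \left(\left(\frac{4}{3} + \frac{1}{9} \left(-3\right)\right) - 1409\right) \left(-4643 + 2516\right) = \left(\left(\frac{4}{3} - \frac{1}{3}\right) - 1409\right) \left(-2127\right) = \left(1 - 1409\right) \left(-2127\right) = \left(-1408\right) \left(-2127\right) = 2994816$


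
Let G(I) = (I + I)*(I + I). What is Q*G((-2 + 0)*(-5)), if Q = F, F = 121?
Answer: 48400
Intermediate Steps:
Q = 121
G(I) = 4*I**2 (G(I) = (2*I)*(2*I) = 4*I**2)
Q*G((-2 + 0)*(-5)) = 121*(4*((-2 + 0)*(-5))**2) = 121*(4*(-2*(-5))**2) = 121*(4*10**2) = 121*(4*100) = 121*400 = 48400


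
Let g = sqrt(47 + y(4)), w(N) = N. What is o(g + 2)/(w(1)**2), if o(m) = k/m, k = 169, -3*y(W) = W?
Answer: -1014/125 + 169*sqrt(411)/125 ≈ 19.297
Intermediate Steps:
y(W) = -W/3
g = sqrt(411)/3 (g = sqrt(47 - 1/3*4) = sqrt(47 - 4/3) = sqrt(137/3) = sqrt(411)/3 ≈ 6.7577)
o(m) = 169/m
o(g + 2)/(w(1)**2) = (169/(sqrt(411)/3 + 2))/(1**2) = (169/(2 + sqrt(411)/3))/1 = (169/(2 + sqrt(411)/3))*1 = 169/(2 + sqrt(411)/3)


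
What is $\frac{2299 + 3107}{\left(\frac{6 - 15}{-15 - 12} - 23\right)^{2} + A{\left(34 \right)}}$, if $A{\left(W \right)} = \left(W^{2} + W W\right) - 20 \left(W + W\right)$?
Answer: $\frac{1431}{388} \approx 3.6881$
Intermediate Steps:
$A{\left(W \right)} = - 40 W + 2 W^{2}$ ($A{\left(W \right)} = \left(W^{2} + W^{2}\right) - 20 \cdot 2 W = 2 W^{2} - 40 W = - 40 W + 2 W^{2}$)
$\frac{2299 + 3107}{\left(\frac{6 - 15}{-15 - 12} - 23\right)^{2} + A{\left(34 \right)}} = \frac{2299 + 3107}{\left(\frac{6 - 15}{-15 - 12} - 23\right)^{2} + 2 \cdot 34 \left(-20 + 34\right)} = \frac{5406}{\left(- \frac{9}{-27} - 23\right)^{2} + 2 \cdot 34 \cdot 14} = \frac{5406}{\left(\left(-9\right) \left(- \frac{1}{27}\right) - 23\right)^{2} + 952} = \frac{5406}{\left(\frac{1}{3} - 23\right)^{2} + 952} = \frac{5406}{\left(- \frac{68}{3}\right)^{2} + 952} = \frac{5406}{\frac{4624}{9} + 952} = \frac{5406}{\frac{13192}{9}} = 5406 \cdot \frac{9}{13192} = \frac{1431}{388}$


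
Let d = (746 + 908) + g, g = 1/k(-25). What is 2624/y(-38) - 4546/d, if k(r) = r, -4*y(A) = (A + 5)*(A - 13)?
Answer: -18947638/2108799 ≈ -8.9850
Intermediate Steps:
y(A) = -(-13 + A)*(5 + A)/4 (y(A) = -(A + 5)*(A - 13)/4 = -(5 + A)*(-13 + A)/4 = -(-13 + A)*(5 + A)/4)
g = -1/25 (g = 1/(-25) = -1/25 ≈ -0.040000)
d = 41349/25 (d = (746 + 908) - 1/25 = 1654 - 1/25 = 41349/25 ≈ 1654.0)
2624/y(-38) - 4546/d = 2624/(65/4 + 2*(-38) - ¼*(-38)²) - 4546/41349/25 = 2624/(65/4 - 76 - ¼*1444) - 4546*25/41349 = 2624/(65/4 - 76 - 361) - 113650/41349 = 2624/(-1683/4) - 113650/41349 = 2624*(-4/1683) - 113650/41349 = -10496/1683 - 113650/41349 = -18947638/2108799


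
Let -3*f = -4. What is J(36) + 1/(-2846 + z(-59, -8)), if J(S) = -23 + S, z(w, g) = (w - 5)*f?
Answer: 114319/8794 ≈ 13.000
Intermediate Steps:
f = 4/3 (f = -⅓*(-4) = 4/3 ≈ 1.3333)
z(w, g) = -20/3 + 4*w/3 (z(w, g) = (w - 5)*(4/3) = (-5 + w)*(4/3) = -20/3 + 4*w/3)
J(36) + 1/(-2846 + z(-59, -8)) = (-23 + 36) + 1/(-2846 + (-20/3 + (4/3)*(-59))) = 13 + 1/(-2846 + (-20/3 - 236/3)) = 13 + 1/(-2846 - 256/3) = 13 + 1/(-8794/3) = 13 - 3/8794 = 114319/8794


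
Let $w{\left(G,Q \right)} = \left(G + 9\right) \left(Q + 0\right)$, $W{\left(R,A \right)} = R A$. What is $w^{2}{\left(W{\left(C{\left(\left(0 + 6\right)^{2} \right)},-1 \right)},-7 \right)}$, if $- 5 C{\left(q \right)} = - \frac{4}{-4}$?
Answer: $\frac{103684}{25} \approx 4147.4$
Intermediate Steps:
$C{\left(q \right)} = - \frac{1}{5}$ ($C{\left(q \right)} = - \frac{\left(-4\right) \frac{1}{-4}}{5} = - \frac{\left(-4\right) \left(- \frac{1}{4}\right)}{5} = \left(- \frac{1}{5}\right) 1 = - \frac{1}{5}$)
$W{\left(R,A \right)} = A R$
$w{\left(G,Q \right)} = Q \left(9 + G\right)$ ($w{\left(G,Q \right)} = \left(9 + G\right) Q = Q \left(9 + G\right)$)
$w^{2}{\left(W{\left(C{\left(\left(0 + 6\right)^{2} \right)},-1 \right)},-7 \right)} = \left(- 7 \left(9 - - \frac{1}{5}\right)\right)^{2} = \left(- 7 \left(9 + \frac{1}{5}\right)\right)^{2} = \left(\left(-7\right) \frac{46}{5}\right)^{2} = \left(- \frac{322}{5}\right)^{2} = \frac{103684}{25}$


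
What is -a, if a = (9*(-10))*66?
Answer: 5940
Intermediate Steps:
a = -5940 (a = -90*66 = -5940)
-a = -1*(-5940) = 5940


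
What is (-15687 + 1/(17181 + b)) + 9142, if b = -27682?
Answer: -68729046/10501 ≈ -6545.0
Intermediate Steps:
(-15687 + 1/(17181 + b)) + 9142 = (-15687 + 1/(17181 - 27682)) + 9142 = (-15687 + 1/(-10501)) + 9142 = (-15687 - 1/10501) + 9142 = -164729188/10501 + 9142 = -68729046/10501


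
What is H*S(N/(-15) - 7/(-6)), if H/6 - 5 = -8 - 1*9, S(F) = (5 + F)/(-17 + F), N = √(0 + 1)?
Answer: 1464/53 ≈ 27.623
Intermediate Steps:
N = 1 (N = √1 = 1)
S(F) = (5 + F)/(-17 + F)
H = -72 (H = 30 + 6*(-8 - 1*9) = 30 + 6*(-8 - 9) = 30 + 6*(-17) = 30 - 102 = -72)
H*S(N/(-15) - 7/(-6)) = -72*(5 + (1/(-15) - 7/(-6)))/(-17 + (1/(-15) - 7/(-6))) = -72*(5 + (1*(-1/15) - 7*(-⅙)))/(-17 + (1*(-1/15) - 7*(-⅙))) = -72*(5 + (-1/15 + 7/6))/(-17 + (-1/15 + 7/6)) = -72*(5 + 11/10)/(-17 + 11/10) = -72*61/((-159/10)*10) = -(-240)*61/(53*10) = -72*(-61/159) = 1464/53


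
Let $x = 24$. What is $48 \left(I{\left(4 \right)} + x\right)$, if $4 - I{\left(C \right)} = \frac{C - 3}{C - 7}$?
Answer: $1360$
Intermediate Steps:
$I{\left(C \right)} = 4 - \frac{-3 + C}{-7 + C}$ ($I{\left(C \right)} = 4 - \frac{C - 3}{C - 7} = 4 - \frac{-3 + C}{-7 + C}$)
$48 \left(I{\left(4 \right)} + x\right) = 48 \left(\frac{-25 + 3 \cdot 4}{-7 + 4} + 24\right) = 48 \left(\frac{-25 + 12}{-3} + 24\right) = 48 \left(\left(- \frac{1}{3}\right) \left(-13\right) + 24\right) = 48 \left(\frac{13}{3} + 24\right) = 48 \cdot \frac{85}{3} = 1360$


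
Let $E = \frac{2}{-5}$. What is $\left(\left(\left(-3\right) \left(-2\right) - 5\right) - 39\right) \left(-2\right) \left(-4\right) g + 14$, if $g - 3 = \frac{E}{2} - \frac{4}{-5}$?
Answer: $- \frac{5402}{5} \approx -1080.4$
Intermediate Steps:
$E = - \frac{2}{5}$ ($E = 2 \left(- \frac{1}{5}\right) = - \frac{2}{5} \approx -0.4$)
$g = \frac{18}{5}$ ($g = 3 - \left(- \frac{4}{5} + \frac{1}{5}\right) = 3 - - \frac{3}{5} = 3 + \left(- \frac{1}{5} + \frac{4}{5}\right) = 3 + \frac{3}{5} = \frac{18}{5} \approx 3.6$)
$\left(\left(\left(-3\right) \left(-2\right) - 5\right) - 39\right) \left(-2\right) \left(-4\right) g + 14 = \left(\left(\left(-3\right) \left(-2\right) - 5\right) - 39\right) \left(-2\right) \left(-4\right) \frac{18}{5} + 14 = \left(\left(6 - 5\right) - 39\right) 8 \cdot \frac{18}{5} + 14 = \left(1 - 39\right) \frac{144}{5} + 14 = \left(-38\right) \frac{144}{5} + 14 = - \frac{5472}{5} + 14 = - \frac{5402}{5}$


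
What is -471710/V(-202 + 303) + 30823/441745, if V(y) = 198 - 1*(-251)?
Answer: -208361694423/198343505 ≈ -1050.5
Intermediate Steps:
V(y) = 449 (V(y) = 198 + 251 = 449)
-471710/V(-202 + 303) + 30823/441745 = -471710/449 + 30823/441745 = -208361694423/198343505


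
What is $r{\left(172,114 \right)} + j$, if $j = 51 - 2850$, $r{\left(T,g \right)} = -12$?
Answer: $-2811$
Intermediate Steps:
$j = -2799$ ($j = 51 - 2850 = -2799$)
$r{\left(172,114 \right)} + j = -12 - 2799 = -2811$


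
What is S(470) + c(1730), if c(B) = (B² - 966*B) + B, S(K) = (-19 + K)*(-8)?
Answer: 1319842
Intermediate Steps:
S(K) = 152 - 8*K
c(B) = B² - 965*B
S(470) + c(1730) = (152 - 8*470) + 1730*(-965 + 1730) = (152 - 3760) + 1730*765 = -3608 + 1323450 = 1319842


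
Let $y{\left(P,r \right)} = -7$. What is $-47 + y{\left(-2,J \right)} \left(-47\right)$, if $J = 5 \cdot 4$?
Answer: $282$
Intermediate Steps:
$J = 20$
$-47 + y{\left(-2,J \right)} \left(-47\right) = -47 - -329 = -47 + 329 = 282$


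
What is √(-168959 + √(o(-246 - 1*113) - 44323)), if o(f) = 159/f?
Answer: √(-21775604879 + 718*I*√1428112411)/359 ≈ 0.25609 + 411.05*I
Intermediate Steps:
√(-168959 + √(o(-246 - 1*113) - 44323)) = √(-168959 + √(159/(-246 - 1*113) - 44323)) = √(-168959 + √(159/(-246 - 113) - 44323)) = √(-168959 + √(159/(-359) - 44323)) = √(-168959 + √(159*(-1/359) - 44323)) = √(-168959 + √(-159/359 - 44323)) = √(-168959 + √(-15912116/359)) = √(-168959 + 2*I*√1428112411/359)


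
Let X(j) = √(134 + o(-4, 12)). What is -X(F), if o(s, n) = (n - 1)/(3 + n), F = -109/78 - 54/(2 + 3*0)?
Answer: -√30315/15 ≈ -11.607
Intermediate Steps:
F = -2215/78 (F = -109*1/78 - 54/(2 + 0) = -109/78 - 54/2 = -109/78 - 54*½ = -109/78 - 27 = -2215/78 ≈ -28.397)
o(s, n) = (-1 + n)/(3 + n)
X(j) = √30315/15 (X(j) = √(134 + (-1 + 12)/(3 + 12)) = √(134 + 11/15) = √(2021/15) = √30315/15)
-X(F) = -√30315/15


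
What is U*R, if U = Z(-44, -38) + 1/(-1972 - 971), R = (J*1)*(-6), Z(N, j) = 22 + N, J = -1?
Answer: -129494/981 ≈ -132.00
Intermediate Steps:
R = 6 (R = -1*1*(-6) = -1*(-6) = 6)
U = -64747/2943 (U = (22 - 44) + 1/(-1972 - 971) = -22 + 1/(-2943) = -22 - 1/2943 = -64747/2943 ≈ -22.000)
U*R = -64747/2943*6 = -129494/981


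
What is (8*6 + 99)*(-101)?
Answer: -14847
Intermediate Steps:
(8*6 + 99)*(-101) = (48 + 99)*(-101) = 147*(-101) = -14847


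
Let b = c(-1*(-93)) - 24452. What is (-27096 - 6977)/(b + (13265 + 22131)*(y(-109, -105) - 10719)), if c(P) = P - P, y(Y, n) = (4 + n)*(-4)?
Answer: 34073/365134192 ≈ 9.3316e-5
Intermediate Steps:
y(Y, n) = -16 - 4*n
c(P) = 0
b = -24452 (b = 0 - 24452 = -24452)
(-27096 - 6977)/(b + (13265 + 22131)*(y(-109, -105) - 10719)) = (-27096 - 6977)/(-24452 + (13265 + 22131)*((-16 - 4*(-105)) - 10719)) = -34073/(-24452 + 35396*((-16 + 420) - 10719)) = -34073/(-24452 + 35396*(404 - 10719)) = -34073/(-24452 + 35396*(-10315)) = -34073/(-24452 - 365109740) = -34073/(-365134192) = -34073*(-1/365134192) = 34073/365134192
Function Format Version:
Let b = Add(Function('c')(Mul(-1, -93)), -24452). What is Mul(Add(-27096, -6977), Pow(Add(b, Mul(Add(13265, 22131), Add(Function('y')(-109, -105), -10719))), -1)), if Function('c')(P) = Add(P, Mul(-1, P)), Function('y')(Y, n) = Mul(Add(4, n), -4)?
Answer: Rational(34073, 365134192) ≈ 9.3316e-5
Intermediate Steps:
Function('y')(Y, n) = Add(-16, Mul(-4, n))
Function('c')(P) = 0
b = -24452 (b = Add(0, -24452) = -24452)
Mul(Add(-27096, -6977), Pow(Add(b, Mul(Add(13265, 22131), Add(Function('y')(-109, -105), -10719))), -1)) = Mul(Add(-27096, -6977), Pow(Add(-24452, Mul(Add(13265, 22131), Add(Add(-16, Mul(-4, -105)), -10719))), -1)) = Mul(-34073, Pow(Add(-24452, Mul(35396, Add(Add(-16, 420), -10719))), -1)) = Mul(-34073, Pow(Add(-24452, Mul(35396, Add(404, -10719))), -1)) = Mul(-34073, Pow(Add(-24452, Mul(35396, -10315)), -1)) = Mul(-34073, Pow(Add(-24452, -365109740), -1)) = Mul(-34073, Pow(-365134192, -1)) = Mul(-34073, Rational(-1, 365134192)) = Rational(34073, 365134192)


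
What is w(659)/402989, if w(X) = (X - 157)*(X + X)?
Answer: 661636/402989 ≈ 1.6418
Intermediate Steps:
w(X) = 2*X*(-157 + X) (w(X) = (-157 + X)*(2*X) = 2*X*(-157 + X))
w(659)/402989 = (2*659*(-157 + 659))/402989 = (2*659*502)*(1/402989) = 661636*(1/402989) = 661636/402989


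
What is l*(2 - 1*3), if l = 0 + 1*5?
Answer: -5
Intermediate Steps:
l = 5 (l = 0 + 5 = 5)
l*(2 - 1*3) = 5*(2 - 1*3) = 5*(2 - 3) = 5*(-1) = -5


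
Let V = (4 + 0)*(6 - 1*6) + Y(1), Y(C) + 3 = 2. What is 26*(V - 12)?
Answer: -338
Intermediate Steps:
Y(C) = -1 (Y(C) = -3 + 2 = -1)
V = -1 (V = (4 + 0)*(6 - 1*6) - 1 = 4*(6 - 6) - 1 = 4*0 - 1 = 0 - 1 = -1)
26*(V - 12) = 26*(-1 - 12) = 26*(-13) = -338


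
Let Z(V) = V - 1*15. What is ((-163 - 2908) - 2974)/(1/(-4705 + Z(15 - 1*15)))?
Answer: 28532400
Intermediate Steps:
Z(V) = -15 + V (Z(V) = V - 15 = -15 + V)
((-163 - 2908) - 2974)/(1/(-4705 + Z(15 - 1*15))) = ((-163 - 2908) - 2974)/(1/(-4705 + (-15 + (15 - 1*15)))) = (-3071 - 2974)/(1/(-4705 + (-15 + (15 - 15)))) = -6045/(1/(-4705 + (-15 + 0))) = -6045/(1/(-4705 - 15)) = -6045/(1/(-4720)) = -6045/(-1/4720) = -6045*(-4720) = 28532400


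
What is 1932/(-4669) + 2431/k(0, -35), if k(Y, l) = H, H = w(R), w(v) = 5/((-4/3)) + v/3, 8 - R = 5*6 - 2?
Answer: -847488/3625 ≈ -233.79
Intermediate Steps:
R = -20 (R = 8 - (5*6 - 2) = 8 - (30 - 2) = 8 - 1*28 = 8 - 28 = -20)
w(v) = -15/4 + v/3 (w(v) = 5/((-4*⅓)) + v*(⅓) = 5/(-4/3) + v/3 = 5*(-¾) + v/3 = -15/4 + v/3)
H = -125/12 (H = -15/4 + (⅓)*(-20) = -15/4 - 20/3 = -125/12 ≈ -10.417)
k(Y, l) = -125/12
1932/(-4669) + 2431/k(0, -35) = 1932/(-4669) + 2431/(-125/12) = 1932*(-1/4669) + 2431*(-12/125) = -12/29 - 29172/125 = -847488/3625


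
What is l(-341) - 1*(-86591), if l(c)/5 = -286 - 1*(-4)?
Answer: 85181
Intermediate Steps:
l(c) = -1410 (l(c) = 5*(-286 - 1*(-4)) = 5*(-286 + 4) = 5*(-282) = -1410)
l(-341) - 1*(-86591) = -1410 - 1*(-86591) = -1410 + 86591 = 85181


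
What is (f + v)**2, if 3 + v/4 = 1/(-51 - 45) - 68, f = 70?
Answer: 26388769/576 ≈ 45814.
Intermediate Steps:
v = -6817/24 (v = -12 + 4*(1/(-51 - 45) - 68) = -12 + 4*(1/(-96) - 68) = -12 + 4*(-1/96 - 68) = -12 + 4*(-6529/96) = -12 - 6529/24 = -6817/24 ≈ -284.04)
(f + v)**2 = (70 - 6817/24)**2 = (-5137/24)**2 = 26388769/576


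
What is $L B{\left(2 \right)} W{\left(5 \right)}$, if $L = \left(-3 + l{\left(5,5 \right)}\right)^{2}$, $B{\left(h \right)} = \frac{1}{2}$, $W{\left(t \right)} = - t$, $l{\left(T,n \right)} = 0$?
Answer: $- \frac{45}{2} \approx -22.5$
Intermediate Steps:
$B{\left(h \right)} = \frac{1}{2}$
$L = 9$ ($L = \left(-3 + 0\right)^{2} = \left(-3\right)^{2} = 9$)
$L B{\left(2 \right)} W{\left(5 \right)} = 9 \cdot \frac{1}{2} \left(\left(-1\right) 5\right) = \frac{9}{2} \left(-5\right) = - \frac{45}{2}$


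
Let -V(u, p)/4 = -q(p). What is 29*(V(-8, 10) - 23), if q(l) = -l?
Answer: -1827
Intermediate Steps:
V(u, p) = -4*p (V(u, p) = -(-4)*(-p) = -4*p)
29*(V(-8, 10) - 23) = 29*(-4*10 - 23) = 29*(-40 - 23) = 29*(-63) = -1827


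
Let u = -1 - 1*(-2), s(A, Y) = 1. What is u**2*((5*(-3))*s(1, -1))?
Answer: -15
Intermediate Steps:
u = 1 (u = -1 + 2 = 1)
u**2*((5*(-3))*s(1, -1)) = 1**2*((5*(-3))*1) = 1*(-15*1) = 1*(-15) = -15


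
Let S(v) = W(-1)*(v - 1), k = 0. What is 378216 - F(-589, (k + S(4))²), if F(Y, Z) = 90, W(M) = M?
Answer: 378126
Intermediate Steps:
S(v) = 1 - v (S(v) = -(v - 1) = -(-1 + v) = 1 - v)
378216 - F(-589, (k + S(4))²) = 378216 - 1*90 = 378216 - 90 = 378126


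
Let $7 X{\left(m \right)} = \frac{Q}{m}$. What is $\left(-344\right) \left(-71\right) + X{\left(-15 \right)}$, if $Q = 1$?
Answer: $\frac{2564519}{105} \approx 24424.0$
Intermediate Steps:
$X{\left(m \right)} = \frac{1}{7 m}$ ($X{\left(m \right)} = \frac{1 \frac{1}{m}}{7} = \frac{1}{7 m}$)
$\left(-344\right) \left(-71\right) + X{\left(-15 \right)} = \left(-344\right) \left(-71\right) + \frac{1}{7 \left(-15\right)} = 24424 + \frac{1}{7} \left(- \frac{1}{15}\right) = 24424 - \frac{1}{105} = \frac{2564519}{105}$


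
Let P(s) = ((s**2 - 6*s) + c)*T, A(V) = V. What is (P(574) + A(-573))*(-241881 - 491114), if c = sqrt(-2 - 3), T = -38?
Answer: 9081653388055 + 27853810*I*sqrt(5) ≈ 9.0817e+12 + 6.2283e+7*I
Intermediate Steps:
c = I*sqrt(5) (c = sqrt(-5) = I*sqrt(5) ≈ 2.2361*I)
P(s) = -38*s**2 + 228*s - 38*I*sqrt(5) (P(s) = ((s**2 - 6*s) + I*sqrt(5))*(-38) = (s**2 - 6*s + I*sqrt(5))*(-38) = -38*s**2 + 228*s - 38*I*sqrt(5))
(P(574) + A(-573))*(-241881 - 491114) = ((-38*574**2 + 228*574 - 38*I*sqrt(5)) - 573)*(-241881 - 491114) = ((-38*329476 + 130872 - 38*I*sqrt(5)) - 573)*(-732995) = ((-12520088 + 130872 - 38*I*sqrt(5)) - 573)*(-732995) = ((-12389216 - 38*I*sqrt(5)) - 573)*(-732995) = (-12389789 - 38*I*sqrt(5))*(-732995) = 9081653388055 + 27853810*I*sqrt(5)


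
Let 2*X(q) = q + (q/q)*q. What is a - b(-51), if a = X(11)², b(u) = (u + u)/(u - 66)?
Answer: 4685/39 ≈ 120.13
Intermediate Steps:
b(u) = 2*u/(-66 + u) (b(u) = (2*u)/(-66 + u) = 2*u/(-66 + u))
X(q) = q (X(q) = (q + (q/q)*q)/2 = (q + 1*q)/2 = (q + q)/2 = (2*q)/2 = q)
a = 121 (a = 11² = 121)
a - b(-51) = 121 - 2*(-51)/(-66 - 51) = 121 - 2*(-51)/(-117) = 121 - 2*(-51)*(-1)/117 = 121 - 1*34/39 = 121 - 34/39 = 4685/39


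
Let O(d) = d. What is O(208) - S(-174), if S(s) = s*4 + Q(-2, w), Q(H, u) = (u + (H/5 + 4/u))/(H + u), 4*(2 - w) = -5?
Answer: 292739/325 ≈ 900.74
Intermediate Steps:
w = 13/4 (w = 2 - ¼*(-5) = 2 + 5/4 = 13/4 ≈ 3.2500)
Q(H, u) = (u + 4/u + H/5)/(H + u) (Q(H, u) = (u + (H*(⅕) + 4/u))/(H + u) = (u + (H/5 + 4/u))/(H + u) = (u + (4/u + H/5))/(H + u) = (u + 4/u + H/5)/(H + u))
S(s) = 1061/325 + 4*s (S(s) = s*4 + (4 + (13/4)² + (⅕)*(-2)*(13/4))/((13/4)*(-2 + 13/4)) = 4*s + 4*(4 + 169/16 - 13/10)/(13*(5/4)) = 4*s + (4/13)*(⅘)*(1061/80) = 4*s + 1061/325 = 1061/325 + 4*s)
O(208) - S(-174) = 208 - (1061/325 + 4*(-174)) = 208 - (1061/325 - 696) = 208 - 1*(-225139/325) = 208 + 225139/325 = 292739/325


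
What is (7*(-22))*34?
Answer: -5236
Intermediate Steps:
(7*(-22))*34 = -154*34 = -5236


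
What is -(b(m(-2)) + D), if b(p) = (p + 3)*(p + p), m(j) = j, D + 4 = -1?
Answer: 9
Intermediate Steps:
D = -5 (D = -4 - 1 = -5)
b(p) = 2*p*(3 + p) (b(p) = (3 + p)*(2*p) = 2*p*(3 + p))
-(b(m(-2)) + D) = -(2*(-2)*(3 - 2) - 5) = -(2*(-2)*1 - 5) = -(-4 - 5) = -1*(-9) = 9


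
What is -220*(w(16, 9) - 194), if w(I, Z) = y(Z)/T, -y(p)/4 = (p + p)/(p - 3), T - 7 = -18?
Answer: 42440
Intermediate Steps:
T = -11 (T = 7 - 18 = -11)
y(p) = -8*p/(-3 + p) (y(p) = -4*(p + p)/(p - 3) = -4*2*p/(-3 + p) = -8*p/(-3 + p))
w(I, Z) = 8*Z/(11*(-3 + Z)) (w(I, Z) = -8*Z/(-3 + Z)/(-11) = -8*Z/(-3 + Z)*(-1/11) = 8*Z/(11*(-3 + Z)))
-220*(w(16, 9) - 194) = -220*((8/11)*9/(-3 + 9) - 194) = -220*((8/11)*9/6 - 194) = -220*((8/11)*9*(1/6) - 194) = -220*(12/11 - 194) = -220*(-2122/11) = 42440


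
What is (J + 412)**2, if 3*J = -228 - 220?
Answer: 620944/9 ≈ 68994.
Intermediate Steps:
J = -448/3 (J = (-228 - 220)/3 = (1/3)*(-448) = -448/3 ≈ -149.33)
(J + 412)**2 = (-448/3 + 412)**2 = (788/3)**2 = 620944/9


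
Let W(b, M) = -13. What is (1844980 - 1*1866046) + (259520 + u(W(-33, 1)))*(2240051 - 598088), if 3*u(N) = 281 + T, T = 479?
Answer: 426538180654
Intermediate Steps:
u(N) = 760/3 (u(N) = (281 + 479)/3 = (1/3)*760 = 760/3)
(1844980 - 1*1866046) + (259520 + u(W(-33, 1)))*(2240051 - 598088) = (1844980 - 1*1866046) + (259520 + 760/3)*(2240051 - 598088) = (1844980 - 1866046) + (779320/3)*1641963 = -21066 + 426538201720 = 426538180654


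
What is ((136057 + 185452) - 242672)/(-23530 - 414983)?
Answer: -26279/146171 ≈ -0.17978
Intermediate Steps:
((136057 + 185452) - 242672)/(-23530 - 414983) = (321509 - 242672)/(-438513) = 78837*(-1/438513) = -26279/146171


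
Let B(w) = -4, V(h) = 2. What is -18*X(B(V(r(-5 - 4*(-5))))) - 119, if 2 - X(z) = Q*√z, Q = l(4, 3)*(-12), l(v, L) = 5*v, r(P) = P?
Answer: -155 - 8640*I ≈ -155.0 - 8640.0*I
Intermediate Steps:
Q = -240 (Q = (5*4)*(-12) = 20*(-12) = -240)
X(z) = 2 + 240*√z (X(z) = 2 - (-240)*√z = 2 + 240*√z)
-18*X(B(V(r(-5 - 4*(-5))))) - 119 = -18*(2 + 240*√(-4)) - 119 = -18*(2 + 240*(2*I)) - 119 = -18*(2 + 480*I) - 119 = (-36 - 8640*I) - 119 = -155 - 8640*I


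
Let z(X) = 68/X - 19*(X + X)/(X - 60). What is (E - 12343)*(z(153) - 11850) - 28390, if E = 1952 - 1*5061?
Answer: 51346306726/279 ≈ 1.8404e+8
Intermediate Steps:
E = -3109 (E = 1952 - 5061 = -3109)
z(X) = 68/X - 38*X/(-60 + X) (z(X) = 68/X - 19*2*X/(-60 + X) = 68/X - 38*X/(-60 + X))
(E - 12343)*(z(153) - 11850) - 28390 = (-3109 - 12343)*(2*(-2040 - 19*153**2 + 34*153)/(153*(-60 + 153)) - 11850) - 28390 = -15452*(2*(1/153)*(-2040 - 19*23409 + 5202)/93 - 11850) - 28390 = -15452*(2*(1/153)*(1/93)*(-2040 - 444771 + 5202) - 11850) - 28390 = -15452*(2*(1/153)*(1/93)*(-441609) - 11850) - 28390 = -15452*(-17318/279 - 11850) - 28390 = -15452*(-3323468/279) - 28390 = 51354227536/279 - 28390 = 51346306726/279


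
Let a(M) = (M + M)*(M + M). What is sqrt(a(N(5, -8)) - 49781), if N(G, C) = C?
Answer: 5*I*sqrt(1981) ≈ 222.54*I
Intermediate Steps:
a(M) = 4*M**2 (a(M) = (2*M)*(2*M) = 4*M**2)
sqrt(a(N(5, -8)) - 49781) = sqrt(4*(-8)**2 - 49781) = sqrt(4*64 - 49781) = sqrt(256 - 49781) = sqrt(-49525) = 5*I*sqrt(1981)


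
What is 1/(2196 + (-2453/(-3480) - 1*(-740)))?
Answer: 3480/10219733 ≈ 0.00034052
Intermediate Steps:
1/(2196 + (-2453/(-3480) - 1*(-740))) = 1/(2196 + (-2453*(-1/3480) + 740)) = 1/(2196 + (2453/3480 + 740)) = 1/(2196 + 2577653/3480) = 1/(10219733/3480) = 3480/10219733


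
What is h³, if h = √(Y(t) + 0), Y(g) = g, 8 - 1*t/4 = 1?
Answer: 56*√7 ≈ 148.16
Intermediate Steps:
t = 28 (t = 32 - 4*1 = 32 - 4 = 28)
h = 2*√7 (h = √(28 + 0) = √28 = 2*√7 ≈ 5.2915)
h³ = (2*√7)³ = 56*√7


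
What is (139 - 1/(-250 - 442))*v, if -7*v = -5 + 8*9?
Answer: -6444663/4844 ≈ -1330.4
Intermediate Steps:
v = -67/7 (v = -(-5 + 8*9)/7 = -(-5 + 72)/7 = -⅐*67 = -67/7 ≈ -9.5714)
(139 - 1/(-250 - 442))*v = (139 - 1/(-250 - 442))*(-67/7) = (139 - 1/(-692))*(-67/7) = (139 - 1*(-1/692))*(-67/7) = (139 + 1/692)*(-67/7) = (96189/692)*(-67/7) = -6444663/4844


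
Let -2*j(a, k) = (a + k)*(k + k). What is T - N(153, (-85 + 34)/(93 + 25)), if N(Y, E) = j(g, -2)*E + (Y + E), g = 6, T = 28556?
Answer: 3352013/118 ≈ 28407.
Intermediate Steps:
j(a, k) = -k*(a + k) (j(a, k) = -(a + k)*(k + k)/2 = -(a + k)*2*k/2 = -k*(a + k))
N(Y, E) = Y + 9*E (N(Y, E) = (-1*(-2)*(6 - 2))*E + (Y + E) = (-1*(-2)*4)*E + (E + Y) = 8*E + (E + Y) = Y + 9*E)
T - N(153, (-85 + 34)/(93 + 25)) = 28556 - (153 + 9*((-85 + 34)/(93 + 25))) = 28556 - (153 + 9*(-51/118)) = 28556 - (153 - 459/118) = 28556 - 1*17595/118 = 28556 - 17595/118 = 3352013/118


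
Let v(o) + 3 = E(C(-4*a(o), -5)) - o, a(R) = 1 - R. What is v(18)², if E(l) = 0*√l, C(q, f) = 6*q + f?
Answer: 441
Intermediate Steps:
C(q, f) = f + 6*q
E(l) = 0
v(o) = -3 - o (v(o) = -3 + (0 - o) = -3 - o)
v(18)² = (-3 - 1*18)² = (-3 - 18)² = (-21)² = 441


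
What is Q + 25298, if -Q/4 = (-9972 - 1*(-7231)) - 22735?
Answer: 127202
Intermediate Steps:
Q = 101904 (Q = -4*((-9972 - 1*(-7231)) - 22735) = -4*((-9972 + 7231) - 22735) = -4*(-2741 - 22735) = -4*(-25476) = 101904)
Q + 25298 = 101904 + 25298 = 127202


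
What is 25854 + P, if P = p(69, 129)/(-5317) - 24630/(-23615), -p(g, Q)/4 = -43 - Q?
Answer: 649273528232/25112191 ≈ 25855.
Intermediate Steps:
p(g, Q) = 172 + 4*Q (p(g, Q) = -4*(-43 - Q) = 172 + 4*Q)
P = 22942118/25112191 (P = (172 + 4*129)/(-5317) - 24630/(-23615) = (172 + 516)*(-1/5317) - 24630*(-1/23615) = 688*(-1/5317) + 4926/4723 = -688/5317 + 4926/4723 = 22942118/25112191 ≈ 0.91358)
25854 + P = 25854 + 22942118/25112191 = 649273528232/25112191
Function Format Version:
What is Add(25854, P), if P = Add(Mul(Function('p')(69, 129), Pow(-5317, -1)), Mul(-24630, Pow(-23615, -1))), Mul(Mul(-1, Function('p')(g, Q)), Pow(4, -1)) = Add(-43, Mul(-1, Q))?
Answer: Rational(649273528232, 25112191) ≈ 25855.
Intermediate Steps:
Function('p')(g, Q) = Add(172, Mul(4, Q)) (Function('p')(g, Q) = Mul(-4, Add(-43, Mul(-1, Q))) = Add(172, Mul(4, Q)))
P = Rational(22942118, 25112191) (P = Add(Mul(Add(172, Mul(4, 129)), Pow(-5317, -1)), Mul(-24630, Pow(-23615, -1))) = Add(Mul(Add(172, 516), Rational(-1, 5317)), Mul(-24630, Rational(-1, 23615))) = Add(Mul(688, Rational(-1, 5317)), Rational(4926, 4723)) = Add(Rational(-688, 5317), Rational(4926, 4723)) = Rational(22942118, 25112191) ≈ 0.91358)
Add(25854, P) = Add(25854, Rational(22942118, 25112191)) = Rational(649273528232, 25112191)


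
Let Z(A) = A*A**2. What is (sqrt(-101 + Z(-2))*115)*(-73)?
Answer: -8395*I*sqrt(109) ≈ -87646.0*I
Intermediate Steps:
Z(A) = A**3
(sqrt(-101 + Z(-2))*115)*(-73) = (sqrt(-101 + (-2)**3)*115)*(-73) = (sqrt(-101 - 8)*115)*(-73) = (sqrt(-109)*115)*(-73) = ((I*sqrt(109))*115)*(-73) = (115*I*sqrt(109))*(-73) = -8395*I*sqrt(109)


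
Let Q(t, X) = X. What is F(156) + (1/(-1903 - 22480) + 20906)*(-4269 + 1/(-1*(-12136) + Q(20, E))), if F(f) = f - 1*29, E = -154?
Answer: -8691438724833689/97385702 ≈ -8.9248e+7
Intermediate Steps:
F(f) = -29 + f (F(f) = f - 29 = -29 + f)
F(156) + (1/(-1903 - 22480) + 20906)*(-4269 + 1/(-1*(-12136) + Q(20, E))) = (-29 + 156) + (1/(-1903 - 22480) + 20906)*(-4269 + 1/(-1*(-12136) - 154)) = 127 + (1/(-24383) + 20906)*(-4269 + 1/(12136 - 154)) = 127 + (-1/24383 + 20906)*(-4269 + 1/11982) = 127 + 509750997*(-4269 + 1/11982)/24383 = 127 + (509750997/24383)*(-51151157/11982) = 127 - 8691451092817843/97385702 = -8691438724833689/97385702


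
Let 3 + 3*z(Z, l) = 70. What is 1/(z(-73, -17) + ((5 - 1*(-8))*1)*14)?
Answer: 3/613 ≈ 0.0048940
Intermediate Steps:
z(Z, l) = 67/3 (z(Z, l) = -1 + (1/3)*70 = -1 + 70/3 = 67/3)
1/(z(-73, -17) + ((5 - 1*(-8))*1)*14) = 1/(67/3 + ((5 - 1*(-8))*1)*14) = 1/(67/3 + ((5 + 8)*1)*14) = 1/(67/3 + (13*1)*14) = 1/(67/3 + 13*14) = 1/(67/3 + 182) = 1/(613/3) = 3/613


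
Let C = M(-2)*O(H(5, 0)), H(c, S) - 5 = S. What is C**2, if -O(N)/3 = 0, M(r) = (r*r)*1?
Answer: 0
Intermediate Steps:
H(c, S) = 5 + S
M(r) = r**2 (M(r) = r**2*1 = r**2)
O(N) = 0 (O(N) = -3*0 = 0)
C = 0 (C = (-2)**2*0 = 4*0 = 0)
C**2 = 0**2 = 0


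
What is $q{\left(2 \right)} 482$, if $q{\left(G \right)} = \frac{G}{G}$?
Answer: $482$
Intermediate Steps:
$q{\left(G \right)} = 1$
$q{\left(2 \right)} 482 = 1 \cdot 482 = 482$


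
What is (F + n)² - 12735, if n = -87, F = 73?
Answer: -12539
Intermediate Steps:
(F + n)² - 12735 = (73 - 87)² - 12735 = (-14)² - 12735 = 196 - 12735 = -12539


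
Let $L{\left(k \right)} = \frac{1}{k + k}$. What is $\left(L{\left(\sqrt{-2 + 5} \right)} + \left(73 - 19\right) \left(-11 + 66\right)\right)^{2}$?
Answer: $\frac{\left(17820 + \sqrt{3}\right)^{2}}{36} \approx 8.8226 \cdot 10^{6}$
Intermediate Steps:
$L{\left(k \right)} = \frac{1}{2 k}$
$\left(L{\left(\sqrt{-2 + 5} \right)} + \left(73 - 19\right) \left(-11 + 66\right)\right)^{2} = \left(\frac{1}{2 \sqrt{-2 + 5}} + \left(73 - 19\right) \left(-11 + 66\right)\right)^{2} = \left(\frac{1}{2 \sqrt{3}} + 54 \cdot 55\right)^{2} = \left(\frac{\frac{1}{3} \sqrt{3}}{2} + 2970\right)^{2} = \left(\frac{\sqrt{3}}{6} + 2970\right)^{2} = \left(2970 + \frac{\sqrt{3}}{6}\right)^{2}$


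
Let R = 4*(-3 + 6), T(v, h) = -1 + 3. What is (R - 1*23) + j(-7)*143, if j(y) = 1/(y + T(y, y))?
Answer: -198/5 ≈ -39.600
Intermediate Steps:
T(v, h) = 2
j(y) = 1/(2 + y) (j(y) = 1/(y + 2) = 1/(2 + y))
R = 12 (R = 4*3 = 12)
(R - 1*23) + j(-7)*143 = (12 - 1*23) + 143/(2 - 7) = (12 - 23) + 143/(-5) = -11 - 1/5*143 = -11 - 143/5 = -198/5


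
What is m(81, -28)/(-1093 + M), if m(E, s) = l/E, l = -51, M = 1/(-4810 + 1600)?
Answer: 18190/31576779 ≈ 0.00057606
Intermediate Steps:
M = -1/3210 (M = 1/(-3210) = -1/3210 ≈ -0.00031153)
m(E, s) = -51/E
m(81, -28)/(-1093 + M) = (-51/81)/(-1093 - 1/3210) = (-51*1/81)/(-3508531/3210) = -17/27*(-3210/3508531) = 18190/31576779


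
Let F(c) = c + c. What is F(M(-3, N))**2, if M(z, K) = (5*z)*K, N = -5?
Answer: 22500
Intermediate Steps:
M(z, K) = 5*K*z
F(c) = 2*c
F(M(-3, N))**2 = (2*(5*(-5)*(-3)))**2 = (2*75)**2 = 150**2 = 22500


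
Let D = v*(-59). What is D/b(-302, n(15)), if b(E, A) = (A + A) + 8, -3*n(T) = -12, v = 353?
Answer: -20827/16 ≈ -1301.7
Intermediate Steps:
n(T) = 4 (n(T) = -⅓*(-12) = 4)
b(E, A) = 8 + 2*A (b(E, A) = 2*A + 8 = 8 + 2*A)
D = -20827 (D = 353*(-59) = -20827)
D/b(-302, n(15)) = -20827/(8 + 2*4) = -20827/(8 + 8) = -20827/16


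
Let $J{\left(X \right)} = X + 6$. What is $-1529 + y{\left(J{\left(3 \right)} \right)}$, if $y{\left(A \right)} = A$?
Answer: $-1520$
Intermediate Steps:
$J{\left(X \right)} = 6 + X$
$-1529 + y{\left(J{\left(3 \right)} \right)} = -1529 + \left(6 + 3\right) = -1529 + 9 = -1520$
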